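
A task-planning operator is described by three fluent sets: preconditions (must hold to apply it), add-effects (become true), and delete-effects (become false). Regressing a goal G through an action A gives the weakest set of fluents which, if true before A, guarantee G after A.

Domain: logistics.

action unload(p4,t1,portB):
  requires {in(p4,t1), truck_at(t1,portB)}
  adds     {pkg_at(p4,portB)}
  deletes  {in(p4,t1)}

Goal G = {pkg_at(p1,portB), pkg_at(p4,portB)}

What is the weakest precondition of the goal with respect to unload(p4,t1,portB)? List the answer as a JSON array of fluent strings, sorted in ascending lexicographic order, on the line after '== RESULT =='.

Compute (G \ add) ∪ pre:
  G ∩ del = {}  (empty — regression defined)
  G \ add = {pkg_at(p1,portB), pkg_at(p4,portB)} \ {pkg_at(p4,portB)} = {pkg_at(p1,portB)}
  ∪ pre   = {pkg_at(p1,portB)} ∪ {in(p4,t1), truck_at(t1,portB)}
          = {in(p4,t1), pkg_at(p1,portB), truck_at(t1,portB)}

== RESULT ==
["in(p4,t1)", "pkg_at(p1,portB)", "truck_at(t1,portB)"]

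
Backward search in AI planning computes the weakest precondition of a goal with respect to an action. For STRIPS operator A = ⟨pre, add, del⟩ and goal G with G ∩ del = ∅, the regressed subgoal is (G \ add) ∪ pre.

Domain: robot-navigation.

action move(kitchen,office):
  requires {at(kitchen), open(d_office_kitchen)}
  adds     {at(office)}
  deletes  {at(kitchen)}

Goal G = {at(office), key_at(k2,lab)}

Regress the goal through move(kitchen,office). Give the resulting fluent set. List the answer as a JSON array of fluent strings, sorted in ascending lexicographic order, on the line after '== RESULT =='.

Compute (G \ add) ∪ pre:
  G ∩ del = {}  (empty — regression defined)
  G \ add = {at(office), key_at(k2,lab)} \ {at(office)} = {key_at(k2,lab)}
  ∪ pre   = {key_at(k2,lab)} ∪ {at(kitchen), open(d_office_kitchen)}
          = {at(kitchen), key_at(k2,lab), open(d_office_kitchen)}

== RESULT ==
["at(kitchen)", "key_at(k2,lab)", "open(d_office_kitchen)"]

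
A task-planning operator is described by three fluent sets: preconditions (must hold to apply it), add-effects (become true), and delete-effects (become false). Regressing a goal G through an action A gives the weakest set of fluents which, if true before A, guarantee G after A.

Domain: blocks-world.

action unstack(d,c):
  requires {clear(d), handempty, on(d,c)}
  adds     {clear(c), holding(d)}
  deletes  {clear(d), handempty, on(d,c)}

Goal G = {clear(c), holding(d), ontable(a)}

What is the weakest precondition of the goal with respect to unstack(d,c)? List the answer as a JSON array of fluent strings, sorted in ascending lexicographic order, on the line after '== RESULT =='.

Compute (G \ add) ∪ pre:
  G ∩ del = {}  (empty — regression defined)
  G \ add = {clear(c), holding(d), ontable(a)} \ {clear(c), holding(d)} = {ontable(a)}
  ∪ pre   = {ontable(a)} ∪ {clear(d), handempty, on(d,c)}
          = {clear(d), handempty, on(d,c), ontable(a)}

== RESULT ==
["clear(d)", "handempty", "on(d,c)", "ontable(a)"]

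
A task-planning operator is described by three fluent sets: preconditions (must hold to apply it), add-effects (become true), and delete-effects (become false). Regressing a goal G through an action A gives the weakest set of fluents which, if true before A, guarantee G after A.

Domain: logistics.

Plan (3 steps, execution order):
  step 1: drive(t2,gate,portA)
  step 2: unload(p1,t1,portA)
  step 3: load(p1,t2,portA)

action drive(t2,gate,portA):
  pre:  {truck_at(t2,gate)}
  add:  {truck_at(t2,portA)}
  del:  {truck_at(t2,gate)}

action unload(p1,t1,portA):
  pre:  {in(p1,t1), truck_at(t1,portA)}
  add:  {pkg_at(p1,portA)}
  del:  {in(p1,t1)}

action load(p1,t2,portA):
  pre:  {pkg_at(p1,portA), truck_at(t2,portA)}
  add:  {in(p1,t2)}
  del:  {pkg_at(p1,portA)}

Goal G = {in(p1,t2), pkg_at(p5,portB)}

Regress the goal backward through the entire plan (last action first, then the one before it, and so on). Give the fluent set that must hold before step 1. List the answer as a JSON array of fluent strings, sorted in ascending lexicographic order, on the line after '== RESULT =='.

Work backward from the goal:
  through step 3 (load(p1,t2,portA)): drop {in(p1,t2)}, keep {pkg_at(p5,portB)}, require {pkg_at(p1,portA), truck_at(t2,portA)}
    → {pkg_at(p1,portA), pkg_at(p5,portB), truck_at(t2,portA)}
  through step 2 (unload(p1,t1,portA)): drop {pkg_at(p1,portA)}, keep {pkg_at(p5,portB), truck_at(t2,portA)}, require {in(p1,t1), truck_at(t1,portA)}
    → {in(p1,t1), pkg_at(p5,portB), truck_at(t1,portA), truck_at(t2,portA)}
  through step 1 (drive(t2,gate,portA)): drop {truck_at(t2,portA)}, keep {in(p1,t1), pkg_at(p5,portB), truck_at(t1,portA)}, require {truck_at(t2,gate)}
    → {in(p1,t1), pkg_at(p5,portB), truck_at(t1,portA), truck_at(t2,gate)}

== RESULT ==
["in(p1,t1)", "pkg_at(p5,portB)", "truck_at(t1,portA)", "truck_at(t2,gate)"]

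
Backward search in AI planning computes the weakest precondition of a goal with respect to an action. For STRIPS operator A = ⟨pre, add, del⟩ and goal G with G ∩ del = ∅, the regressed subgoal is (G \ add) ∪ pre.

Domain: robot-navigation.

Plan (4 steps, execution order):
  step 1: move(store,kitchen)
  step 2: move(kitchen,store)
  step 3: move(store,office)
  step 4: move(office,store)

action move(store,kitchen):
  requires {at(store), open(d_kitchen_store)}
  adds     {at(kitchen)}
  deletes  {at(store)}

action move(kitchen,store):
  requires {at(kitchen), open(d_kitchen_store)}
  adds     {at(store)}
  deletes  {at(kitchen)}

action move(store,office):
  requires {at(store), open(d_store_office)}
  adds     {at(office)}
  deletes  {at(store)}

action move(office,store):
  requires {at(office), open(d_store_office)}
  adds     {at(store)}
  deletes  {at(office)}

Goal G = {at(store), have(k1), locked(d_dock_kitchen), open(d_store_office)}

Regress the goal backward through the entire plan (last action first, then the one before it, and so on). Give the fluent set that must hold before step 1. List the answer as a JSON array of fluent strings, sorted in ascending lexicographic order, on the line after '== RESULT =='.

Regress step by step:
  through step 4 (move(office,store)): drop {at(store)}, keep {have(k1), locked(d_dock_kitchen), open(d_store_office)}, require {at(office), open(d_store_office)}
    → {at(office), have(k1), locked(d_dock_kitchen), open(d_store_office)}
  through step 3 (move(store,office)): drop {at(office)}, keep {have(k1), locked(d_dock_kitchen), open(d_store_office)}, require {at(store), open(d_store_office)}
    → {at(store), have(k1), locked(d_dock_kitchen), open(d_store_office)}
  through step 2 (move(kitchen,store)): drop {at(store)}, keep {have(k1), locked(d_dock_kitchen), open(d_store_office)}, require {at(kitchen), open(d_kitchen_store)}
    → {at(kitchen), have(k1), locked(d_dock_kitchen), open(d_kitchen_store), open(d_store_office)}
  through step 1 (move(store,kitchen)): drop {at(kitchen)}, keep {have(k1), locked(d_dock_kitchen), open(d_kitchen_store), open(d_store_office)}, require {at(store), open(d_kitchen_store)}
    → {at(store), have(k1), locked(d_dock_kitchen), open(d_kitchen_store), open(d_store_office)}

== RESULT ==
["at(store)", "have(k1)", "locked(d_dock_kitchen)", "open(d_kitchen_store)", "open(d_store_office)"]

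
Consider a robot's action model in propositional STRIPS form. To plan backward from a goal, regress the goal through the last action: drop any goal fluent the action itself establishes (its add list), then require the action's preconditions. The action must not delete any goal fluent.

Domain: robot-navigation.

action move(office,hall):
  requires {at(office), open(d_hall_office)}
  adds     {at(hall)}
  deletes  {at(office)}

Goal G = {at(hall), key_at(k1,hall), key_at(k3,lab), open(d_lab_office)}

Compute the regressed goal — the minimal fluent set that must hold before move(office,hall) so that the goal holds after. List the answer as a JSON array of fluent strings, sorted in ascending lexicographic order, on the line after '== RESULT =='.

Compute (G \ add) ∪ pre:
  G ∩ del = {}  (empty — regression defined)
  G \ add = {at(hall), key_at(k1,hall), key_at(k3,lab), open(d_lab_office)} \ {at(hall)} = {key_at(k1,hall), key_at(k3,lab), open(d_lab_office)}
  ∪ pre   = {key_at(k1,hall), key_at(k3,lab), open(d_lab_office)} ∪ {at(office), open(d_hall_office)}
          = {at(office), key_at(k1,hall), key_at(k3,lab), open(d_hall_office), open(d_lab_office)}

== RESULT ==
["at(office)", "key_at(k1,hall)", "key_at(k3,lab)", "open(d_hall_office)", "open(d_lab_office)"]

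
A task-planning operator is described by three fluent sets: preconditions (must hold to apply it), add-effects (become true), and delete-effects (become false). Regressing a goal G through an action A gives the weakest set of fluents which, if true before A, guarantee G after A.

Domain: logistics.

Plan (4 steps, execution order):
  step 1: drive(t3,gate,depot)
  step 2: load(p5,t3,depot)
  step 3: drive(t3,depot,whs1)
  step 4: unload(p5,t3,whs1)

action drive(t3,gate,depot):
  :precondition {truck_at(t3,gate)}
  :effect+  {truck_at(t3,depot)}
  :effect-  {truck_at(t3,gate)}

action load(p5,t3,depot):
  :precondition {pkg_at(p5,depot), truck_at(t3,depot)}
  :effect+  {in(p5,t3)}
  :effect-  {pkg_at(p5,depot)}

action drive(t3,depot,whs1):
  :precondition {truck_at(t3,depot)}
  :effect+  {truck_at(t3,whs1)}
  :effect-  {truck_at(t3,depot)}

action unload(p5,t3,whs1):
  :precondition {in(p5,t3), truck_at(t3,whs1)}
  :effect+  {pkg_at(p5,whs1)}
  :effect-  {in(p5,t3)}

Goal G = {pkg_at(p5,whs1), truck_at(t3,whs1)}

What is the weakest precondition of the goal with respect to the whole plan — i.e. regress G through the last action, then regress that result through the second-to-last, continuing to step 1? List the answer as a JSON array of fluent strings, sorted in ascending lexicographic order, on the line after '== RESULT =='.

Work backward from the goal:
  through step 4 (unload(p5,t3,whs1)): drop {pkg_at(p5,whs1)}, keep {truck_at(t3,whs1)}, require {in(p5,t3), truck_at(t3,whs1)}
    → {in(p5,t3), truck_at(t3,whs1)}
  through step 3 (drive(t3,depot,whs1)): drop {truck_at(t3,whs1)}, keep {in(p5,t3)}, require {truck_at(t3,depot)}
    → {in(p5,t3), truck_at(t3,depot)}
  through step 2 (load(p5,t3,depot)): drop {in(p5,t3)}, keep {truck_at(t3,depot)}, require {pkg_at(p5,depot), truck_at(t3,depot)}
    → {pkg_at(p5,depot), truck_at(t3,depot)}
  through step 1 (drive(t3,gate,depot)): drop {truck_at(t3,depot)}, keep {pkg_at(p5,depot)}, require {truck_at(t3,gate)}
    → {pkg_at(p5,depot), truck_at(t3,gate)}

== RESULT ==
["pkg_at(p5,depot)", "truck_at(t3,gate)"]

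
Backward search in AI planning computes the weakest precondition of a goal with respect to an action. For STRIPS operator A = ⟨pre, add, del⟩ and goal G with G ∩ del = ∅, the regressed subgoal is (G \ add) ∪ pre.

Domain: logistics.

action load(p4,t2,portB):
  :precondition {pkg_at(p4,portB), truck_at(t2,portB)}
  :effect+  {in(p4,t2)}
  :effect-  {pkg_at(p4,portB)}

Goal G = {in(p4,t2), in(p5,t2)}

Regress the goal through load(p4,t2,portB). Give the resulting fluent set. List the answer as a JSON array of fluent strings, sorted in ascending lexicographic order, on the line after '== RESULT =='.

Regress:
  G ∩ del = {}  (empty — regression defined)
  G \ add = {in(p4,t2), in(p5,t2)} \ {in(p4,t2)} = {in(p5,t2)}
  ∪ pre   = {in(p5,t2)} ∪ {pkg_at(p4,portB), truck_at(t2,portB)}
          = {in(p5,t2), pkg_at(p4,portB), truck_at(t2,portB)}

== RESULT ==
["in(p5,t2)", "pkg_at(p4,portB)", "truck_at(t2,portB)"]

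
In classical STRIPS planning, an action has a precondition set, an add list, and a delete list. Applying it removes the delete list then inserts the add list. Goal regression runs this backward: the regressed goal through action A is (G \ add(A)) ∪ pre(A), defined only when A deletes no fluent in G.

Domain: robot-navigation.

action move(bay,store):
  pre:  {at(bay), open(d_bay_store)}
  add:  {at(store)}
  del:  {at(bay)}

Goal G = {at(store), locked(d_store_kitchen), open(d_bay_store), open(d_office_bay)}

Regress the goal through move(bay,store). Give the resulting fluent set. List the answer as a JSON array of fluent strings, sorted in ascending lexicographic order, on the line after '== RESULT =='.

Regress:
  G ∩ del = {}  (empty — regression defined)
  G \ add = {at(store), locked(d_store_kitchen), open(d_bay_store), open(d_office_bay)} \ {at(store)} = {locked(d_store_kitchen), open(d_bay_store), open(d_office_bay)}
  ∪ pre   = {locked(d_store_kitchen), open(d_bay_store), open(d_office_bay)} ∪ {at(bay), open(d_bay_store)}
          = {at(bay), locked(d_store_kitchen), open(d_bay_store), open(d_office_bay)}

== RESULT ==
["at(bay)", "locked(d_store_kitchen)", "open(d_bay_store)", "open(d_office_bay)"]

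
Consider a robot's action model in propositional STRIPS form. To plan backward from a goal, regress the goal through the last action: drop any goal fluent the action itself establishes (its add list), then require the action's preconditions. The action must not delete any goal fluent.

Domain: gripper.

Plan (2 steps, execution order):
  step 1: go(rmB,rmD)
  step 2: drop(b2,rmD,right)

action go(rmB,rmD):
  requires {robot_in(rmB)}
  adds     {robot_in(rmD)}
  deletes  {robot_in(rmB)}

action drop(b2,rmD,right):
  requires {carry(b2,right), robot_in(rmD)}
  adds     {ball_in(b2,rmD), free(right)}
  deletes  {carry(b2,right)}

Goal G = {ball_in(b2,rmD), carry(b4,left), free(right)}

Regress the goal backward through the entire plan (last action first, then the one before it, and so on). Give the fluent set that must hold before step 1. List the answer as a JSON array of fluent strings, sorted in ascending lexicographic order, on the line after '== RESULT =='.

Regress step by step:
  through step 2 (drop(b2,rmD,right)): drop {ball_in(b2,rmD), free(right)}, keep {carry(b4,left)}, require {carry(b2,right), robot_in(rmD)}
    → {carry(b2,right), carry(b4,left), robot_in(rmD)}
  through step 1 (go(rmB,rmD)): drop {robot_in(rmD)}, keep {carry(b2,right), carry(b4,left)}, require {robot_in(rmB)}
    → {carry(b2,right), carry(b4,left), robot_in(rmB)}

== RESULT ==
["carry(b2,right)", "carry(b4,left)", "robot_in(rmB)"]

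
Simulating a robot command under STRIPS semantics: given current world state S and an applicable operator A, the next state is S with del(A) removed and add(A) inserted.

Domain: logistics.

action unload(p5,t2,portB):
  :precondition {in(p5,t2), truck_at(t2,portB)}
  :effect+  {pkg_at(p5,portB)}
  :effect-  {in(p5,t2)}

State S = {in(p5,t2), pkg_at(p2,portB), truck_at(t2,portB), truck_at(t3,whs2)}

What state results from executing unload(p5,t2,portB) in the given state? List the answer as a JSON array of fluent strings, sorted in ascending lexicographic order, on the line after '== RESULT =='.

Compute (S \ del) ∪ add:
  pre ⊆ S: {in(p5,t2), truck_at(t2,portB)} ⊆ S  — applicable
  S \ del = {pkg_at(p2,portB), truck_at(t2,portB), truck_at(t3,whs2)}
  ∪ add   = {pkg_at(p2,portB), pkg_at(p5,portB), truck_at(t2,portB), truck_at(t3,whs2)}

== RESULT ==
["pkg_at(p2,portB)", "pkg_at(p5,portB)", "truck_at(t2,portB)", "truck_at(t3,whs2)"]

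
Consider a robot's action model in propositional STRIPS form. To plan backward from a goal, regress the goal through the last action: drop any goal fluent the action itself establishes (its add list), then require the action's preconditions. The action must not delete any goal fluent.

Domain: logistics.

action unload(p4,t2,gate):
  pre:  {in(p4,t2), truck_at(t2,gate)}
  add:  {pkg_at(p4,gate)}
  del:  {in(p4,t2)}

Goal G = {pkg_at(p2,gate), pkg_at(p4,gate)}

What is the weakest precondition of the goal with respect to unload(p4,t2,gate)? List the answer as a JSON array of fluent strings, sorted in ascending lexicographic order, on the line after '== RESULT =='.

Compute (G \ add) ∪ pre:
  G ∩ del = {}  (empty — regression defined)
  G \ add = {pkg_at(p2,gate), pkg_at(p4,gate)} \ {pkg_at(p4,gate)} = {pkg_at(p2,gate)}
  ∪ pre   = {pkg_at(p2,gate)} ∪ {in(p4,t2), truck_at(t2,gate)}
          = {in(p4,t2), pkg_at(p2,gate), truck_at(t2,gate)}

== RESULT ==
["in(p4,t2)", "pkg_at(p2,gate)", "truck_at(t2,gate)"]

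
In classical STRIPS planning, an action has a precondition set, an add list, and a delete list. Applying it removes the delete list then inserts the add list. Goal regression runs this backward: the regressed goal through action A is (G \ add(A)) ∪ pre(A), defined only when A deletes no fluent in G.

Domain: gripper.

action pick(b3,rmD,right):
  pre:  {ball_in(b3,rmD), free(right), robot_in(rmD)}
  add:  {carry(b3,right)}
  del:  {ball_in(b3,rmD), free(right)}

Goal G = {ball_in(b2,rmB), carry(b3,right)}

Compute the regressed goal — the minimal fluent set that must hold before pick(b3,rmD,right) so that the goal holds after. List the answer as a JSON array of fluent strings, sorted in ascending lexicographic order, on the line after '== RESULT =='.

Compute (G \ add) ∪ pre:
  G ∩ del = {}  (empty — regression defined)
  G \ add = {ball_in(b2,rmB), carry(b3,right)} \ {carry(b3,right)} = {ball_in(b2,rmB)}
  ∪ pre   = {ball_in(b2,rmB)} ∪ {ball_in(b3,rmD), free(right), robot_in(rmD)}
          = {ball_in(b2,rmB), ball_in(b3,rmD), free(right), robot_in(rmD)}

== RESULT ==
["ball_in(b2,rmB)", "ball_in(b3,rmD)", "free(right)", "robot_in(rmD)"]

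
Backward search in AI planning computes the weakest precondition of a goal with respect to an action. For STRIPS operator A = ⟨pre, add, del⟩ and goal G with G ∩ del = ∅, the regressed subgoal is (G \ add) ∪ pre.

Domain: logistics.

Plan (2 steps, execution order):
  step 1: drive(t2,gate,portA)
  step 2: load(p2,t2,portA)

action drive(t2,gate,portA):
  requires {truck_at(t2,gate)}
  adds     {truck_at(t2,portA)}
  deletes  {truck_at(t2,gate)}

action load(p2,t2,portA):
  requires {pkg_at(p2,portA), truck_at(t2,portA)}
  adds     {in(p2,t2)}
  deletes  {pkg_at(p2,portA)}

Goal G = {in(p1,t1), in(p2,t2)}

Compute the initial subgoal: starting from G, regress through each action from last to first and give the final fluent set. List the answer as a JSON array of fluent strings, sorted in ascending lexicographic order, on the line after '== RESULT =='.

Regress step by step:
  through step 2 (load(p2,t2,portA)): drop {in(p2,t2)}, keep {in(p1,t1)}, require {pkg_at(p2,portA), truck_at(t2,portA)}
    → {in(p1,t1), pkg_at(p2,portA), truck_at(t2,portA)}
  through step 1 (drive(t2,gate,portA)): drop {truck_at(t2,portA)}, keep {in(p1,t1), pkg_at(p2,portA)}, require {truck_at(t2,gate)}
    → {in(p1,t1), pkg_at(p2,portA), truck_at(t2,gate)}

== RESULT ==
["in(p1,t1)", "pkg_at(p2,portA)", "truck_at(t2,gate)"]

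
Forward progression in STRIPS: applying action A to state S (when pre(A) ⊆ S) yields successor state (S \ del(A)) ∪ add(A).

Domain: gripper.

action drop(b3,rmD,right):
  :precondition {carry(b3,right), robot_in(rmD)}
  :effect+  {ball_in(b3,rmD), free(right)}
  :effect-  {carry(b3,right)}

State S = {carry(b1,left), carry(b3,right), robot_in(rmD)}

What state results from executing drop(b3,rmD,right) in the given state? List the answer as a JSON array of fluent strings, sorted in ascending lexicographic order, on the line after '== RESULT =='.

Compute (S \ del) ∪ add:
  pre ⊆ S: {carry(b3,right), robot_in(rmD)} ⊆ S  — applicable
  S \ del = {carry(b1,left), robot_in(rmD)}
  ∪ add   = {ball_in(b3,rmD), carry(b1,left), free(right), robot_in(rmD)}

== RESULT ==
["ball_in(b3,rmD)", "carry(b1,left)", "free(right)", "robot_in(rmD)"]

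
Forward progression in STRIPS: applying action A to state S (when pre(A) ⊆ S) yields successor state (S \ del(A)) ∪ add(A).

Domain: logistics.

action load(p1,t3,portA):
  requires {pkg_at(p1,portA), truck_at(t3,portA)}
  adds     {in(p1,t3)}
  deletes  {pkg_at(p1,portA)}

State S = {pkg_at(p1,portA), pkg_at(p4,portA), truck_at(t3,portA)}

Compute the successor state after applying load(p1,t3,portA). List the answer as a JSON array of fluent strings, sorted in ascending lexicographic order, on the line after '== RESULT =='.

Compute (S \ del) ∪ add:
  pre ⊆ S: {pkg_at(p1,portA), truck_at(t3,portA)} ⊆ S  — applicable
  S \ del = {pkg_at(p4,portA), truck_at(t3,portA)}
  ∪ add   = {in(p1,t3), pkg_at(p4,portA), truck_at(t3,portA)}

== RESULT ==
["in(p1,t3)", "pkg_at(p4,portA)", "truck_at(t3,portA)"]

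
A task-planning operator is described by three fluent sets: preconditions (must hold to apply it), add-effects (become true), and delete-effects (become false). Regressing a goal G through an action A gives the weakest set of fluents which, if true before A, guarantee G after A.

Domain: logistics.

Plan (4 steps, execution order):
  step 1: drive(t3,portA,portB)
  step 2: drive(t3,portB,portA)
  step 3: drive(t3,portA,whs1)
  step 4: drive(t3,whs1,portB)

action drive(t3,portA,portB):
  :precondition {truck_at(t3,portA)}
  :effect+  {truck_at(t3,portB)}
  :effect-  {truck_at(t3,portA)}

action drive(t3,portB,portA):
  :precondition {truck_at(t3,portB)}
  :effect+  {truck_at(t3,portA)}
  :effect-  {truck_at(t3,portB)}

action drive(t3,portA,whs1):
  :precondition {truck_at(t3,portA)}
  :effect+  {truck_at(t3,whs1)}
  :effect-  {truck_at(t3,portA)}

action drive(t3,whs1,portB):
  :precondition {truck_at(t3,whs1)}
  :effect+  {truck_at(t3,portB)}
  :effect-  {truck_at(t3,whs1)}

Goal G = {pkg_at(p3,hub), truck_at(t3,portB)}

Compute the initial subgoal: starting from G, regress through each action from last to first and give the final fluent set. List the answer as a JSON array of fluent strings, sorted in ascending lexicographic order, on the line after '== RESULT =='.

Regress step by step:
  through step 4 (drive(t3,whs1,portB)): drop {truck_at(t3,portB)}, keep {pkg_at(p3,hub)}, require {truck_at(t3,whs1)}
    → {pkg_at(p3,hub), truck_at(t3,whs1)}
  through step 3 (drive(t3,portA,whs1)): drop {truck_at(t3,whs1)}, keep {pkg_at(p3,hub)}, require {truck_at(t3,portA)}
    → {pkg_at(p3,hub), truck_at(t3,portA)}
  through step 2 (drive(t3,portB,portA)): drop {truck_at(t3,portA)}, keep {pkg_at(p3,hub)}, require {truck_at(t3,portB)}
    → {pkg_at(p3,hub), truck_at(t3,portB)}
  through step 1 (drive(t3,portA,portB)): drop {truck_at(t3,portB)}, keep {pkg_at(p3,hub)}, require {truck_at(t3,portA)}
    → {pkg_at(p3,hub), truck_at(t3,portA)}

== RESULT ==
["pkg_at(p3,hub)", "truck_at(t3,portA)"]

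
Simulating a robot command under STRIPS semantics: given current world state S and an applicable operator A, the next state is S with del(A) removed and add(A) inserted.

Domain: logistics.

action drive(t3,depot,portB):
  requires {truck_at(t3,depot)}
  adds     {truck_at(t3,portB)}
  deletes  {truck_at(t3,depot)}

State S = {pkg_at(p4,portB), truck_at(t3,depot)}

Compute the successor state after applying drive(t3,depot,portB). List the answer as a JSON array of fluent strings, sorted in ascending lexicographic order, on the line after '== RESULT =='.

Progress:
  pre ⊆ S: {truck_at(t3,depot)} ⊆ S  — applicable
  S \ del = {pkg_at(p4,portB)}
  ∪ add   = {pkg_at(p4,portB), truck_at(t3,portB)}

== RESULT ==
["pkg_at(p4,portB)", "truck_at(t3,portB)"]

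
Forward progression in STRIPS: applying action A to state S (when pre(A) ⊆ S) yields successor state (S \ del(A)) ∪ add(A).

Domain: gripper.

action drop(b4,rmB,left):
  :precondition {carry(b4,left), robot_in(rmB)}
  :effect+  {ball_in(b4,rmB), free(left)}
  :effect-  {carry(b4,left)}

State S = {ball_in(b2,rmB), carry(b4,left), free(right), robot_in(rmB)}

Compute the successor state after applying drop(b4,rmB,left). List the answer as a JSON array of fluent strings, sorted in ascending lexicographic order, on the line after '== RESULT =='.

Compute (S \ del) ∪ add:
  pre ⊆ S: {carry(b4,left), robot_in(rmB)} ⊆ S  — applicable
  S \ del = {ball_in(b2,rmB), free(right), robot_in(rmB)}
  ∪ add   = {ball_in(b2,rmB), ball_in(b4,rmB), free(left), free(right), robot_in(rmB)}

== RESULT ==
["ball_in(b2,rmB)", "ball_in(b4,rmB)", "free(left)", "free(right)", "robot_in(rmB)"]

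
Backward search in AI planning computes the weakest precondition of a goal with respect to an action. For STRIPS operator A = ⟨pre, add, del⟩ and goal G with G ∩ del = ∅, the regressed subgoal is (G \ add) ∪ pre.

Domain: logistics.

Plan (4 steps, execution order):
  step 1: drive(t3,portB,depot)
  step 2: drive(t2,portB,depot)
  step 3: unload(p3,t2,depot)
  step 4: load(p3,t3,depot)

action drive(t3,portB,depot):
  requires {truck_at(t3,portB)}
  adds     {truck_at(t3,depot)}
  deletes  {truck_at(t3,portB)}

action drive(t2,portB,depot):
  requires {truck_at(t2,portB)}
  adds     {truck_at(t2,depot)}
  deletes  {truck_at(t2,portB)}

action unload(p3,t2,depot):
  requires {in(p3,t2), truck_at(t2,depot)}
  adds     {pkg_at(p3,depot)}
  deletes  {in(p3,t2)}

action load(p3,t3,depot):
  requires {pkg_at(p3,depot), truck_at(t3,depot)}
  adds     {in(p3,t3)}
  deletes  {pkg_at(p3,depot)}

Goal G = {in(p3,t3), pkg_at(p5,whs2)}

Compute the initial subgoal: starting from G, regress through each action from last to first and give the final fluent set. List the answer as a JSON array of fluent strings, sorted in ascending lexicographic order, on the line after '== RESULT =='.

Work backward from the goal:
  through step 4 (load(p3,t3,depot)): drop {in(p3,t3)}, keep {pkg_at(p5,whs2)}, require {pkg_at(p3,depot), truck_at(t3,depot)}
    → {pkg_at(p3,depot), pkg_at(p5,whs2), truck_at(t3,depot)}
  through step 3 (unload(p3,t2,depot)): drop {pkg_at(p3,depot)}, keep {pkg_at(p5,whs2), truck_at(t3,depot)}, require {in(p3,t2), truck_at(t2,depot)}
    → {in(p3,t2), pkg_at(p5,whs2), truck_at(t2,depot), truck_at(t3,depot)}
  through step 2 (drive(t2,portB,depot)): drop {truck_at(t2,depot)}, keep {in(p3,t2), pkg_at(p5,whs2), truck_at(t3,depot)}, require {truck_at(t2,portB)}
    → {in(p3,t2), pkg_at(p5,whs2), truck_at(t2,portB), truck_at(t3,depot)}
  through step 1 (drive(t3,portB,depot)): drop {truck_at(t3,depot)}, keep {in(p3,t2), pkg_at(p5,whs2), truck_at(t2,portB)}, require {truck_at(t3,portB)}
    → {in(p3,t2), pkg_at(p5,whs2), truck_at(t2,portB), truck_at(t3,portB)}

== RESULT ==
["in(p3,t2)", "pkg_at(p5,whs2)", "truck_at(t2,portB)", "truck_at(t3,portB)"]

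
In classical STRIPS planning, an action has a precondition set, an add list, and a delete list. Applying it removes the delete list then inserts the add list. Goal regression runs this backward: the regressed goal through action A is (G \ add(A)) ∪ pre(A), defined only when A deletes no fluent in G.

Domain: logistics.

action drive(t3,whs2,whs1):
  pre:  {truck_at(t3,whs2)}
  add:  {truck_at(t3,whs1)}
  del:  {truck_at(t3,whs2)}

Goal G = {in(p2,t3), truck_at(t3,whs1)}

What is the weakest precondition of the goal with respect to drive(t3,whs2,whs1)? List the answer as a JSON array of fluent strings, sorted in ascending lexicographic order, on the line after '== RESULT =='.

Regress:
  G ∩ del = {}  (empty — regression defined)
  G \ add = {in(p2,t3), truck_at(t3,whs1)} \ {truck_at(t3,whs1)} = {in(p2,t3)}
  ∪ pre   = {in(p2,t3)} ∪ {truck_at(t3,whs2)}
          = {in(p2,t3), truck_at(t3,whs2)}

== RESULT ==
["in(p2,t3)", "truck_at(t3,whs2)"]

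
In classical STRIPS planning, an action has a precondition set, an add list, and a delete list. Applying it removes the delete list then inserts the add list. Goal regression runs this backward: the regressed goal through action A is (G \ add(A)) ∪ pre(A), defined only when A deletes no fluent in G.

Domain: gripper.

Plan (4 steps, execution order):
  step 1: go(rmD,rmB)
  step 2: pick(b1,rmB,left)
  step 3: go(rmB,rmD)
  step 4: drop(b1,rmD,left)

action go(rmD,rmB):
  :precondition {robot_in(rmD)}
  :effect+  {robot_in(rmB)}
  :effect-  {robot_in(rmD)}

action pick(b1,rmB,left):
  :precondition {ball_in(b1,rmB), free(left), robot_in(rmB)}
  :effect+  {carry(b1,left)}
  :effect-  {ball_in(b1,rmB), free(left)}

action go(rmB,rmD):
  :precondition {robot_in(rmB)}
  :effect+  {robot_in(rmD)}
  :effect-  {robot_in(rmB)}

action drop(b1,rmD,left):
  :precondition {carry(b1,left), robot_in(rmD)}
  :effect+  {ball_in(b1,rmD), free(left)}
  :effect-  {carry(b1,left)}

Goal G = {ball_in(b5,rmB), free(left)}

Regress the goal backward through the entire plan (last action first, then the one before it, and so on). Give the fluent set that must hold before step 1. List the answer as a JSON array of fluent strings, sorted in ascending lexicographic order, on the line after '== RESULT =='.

Work backward from the goal:
  through step 4 (drop(b1,rmD,left)): drop {free(left)}, keep {ball_in(b5,rmB)}, require {carry(b1,left), robot_in(rmD)}
    → {ball_in(b5,rmB), carry(b1,left), robot_in(rmD)}
  through step 3 (go(rmB,rmD)): drop {robot_in(rmD)}, keep {ball_in(b5,rmB), carry(b1,left)}, require {robot_in(rmB)}
    → {ball_in(b5,rmB), carry(b1,left), robot_in(rmB)}
  through step 2 (pick(b1,rmB,left)): drop {carry(b1,left)}, keep {ball_in(b5,rmB), robot_in(rmB)}, require {ball_in(b1,rmB), free(left), robot_in(rmB)}
    → {ball_in(b1,rmB), ball_in(b5,rmB), free(left), robot_in(rmB)}
  through step 1 (go(rmD,rmB)): drop {robot_in(rmB)}, keep {ball_in(b1,rmB), ball_in(b5,rmB), free(left)}, require {robot_in(rmD)}
    → {ball_in(b1,rmB), ball_in(b5,rmB), free(left), robot_in(rmD)}

== RESULT ==
["ball_in(b1,rmB)", "ball_in(b5,rmB)", "free(left)", "robot_in(rmD)"]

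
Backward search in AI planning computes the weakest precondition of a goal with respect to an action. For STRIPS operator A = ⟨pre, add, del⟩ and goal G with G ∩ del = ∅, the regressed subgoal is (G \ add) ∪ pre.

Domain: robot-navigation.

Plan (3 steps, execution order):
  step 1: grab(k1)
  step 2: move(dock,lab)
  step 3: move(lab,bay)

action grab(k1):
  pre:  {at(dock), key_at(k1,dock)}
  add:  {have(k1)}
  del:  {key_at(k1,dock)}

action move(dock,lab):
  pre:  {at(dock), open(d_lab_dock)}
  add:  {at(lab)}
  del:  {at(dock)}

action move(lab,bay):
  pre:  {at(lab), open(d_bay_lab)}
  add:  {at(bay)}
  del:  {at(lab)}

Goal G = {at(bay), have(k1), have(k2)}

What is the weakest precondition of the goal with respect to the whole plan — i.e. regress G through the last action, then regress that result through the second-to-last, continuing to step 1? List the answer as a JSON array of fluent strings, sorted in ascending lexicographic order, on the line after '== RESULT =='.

Regress step by step:
  through step 3 (move(lab,bay)): drop {at(bay)}, keep {have(k1), have(k2)}, require {at(lab), open(d_bay_lab)}
    → {at(lab), have(k1), have(k2), open(d_bay_lab)}
  through step 2 (move(dock,lab)): drop {at(lab)}, keep {have(k1), have(k2), open(d_bay_lab)}, require {at(dock), open(d_lab_dock)}
    → {at(dock), have(k1), have(k2), open(d_bay_lab), open(d_lab_dock)}
  through step 1 (grab(k1)): drop {have(k1)}, keep {at(dock), have(k2), open(d_bay_lab), open(d_lab_dock)}, require {at(dock), key_at(k1,dock)}
    → {at(dock), have(k2), key_at(k1,dock), open(d_bay_lab), open(d_lab_dock)}

== RESULT ==
["at(dock)", "have(k2)", "key_at(k1,dock)", "open(d_bay_lab)", "open(d_lab_dock)"]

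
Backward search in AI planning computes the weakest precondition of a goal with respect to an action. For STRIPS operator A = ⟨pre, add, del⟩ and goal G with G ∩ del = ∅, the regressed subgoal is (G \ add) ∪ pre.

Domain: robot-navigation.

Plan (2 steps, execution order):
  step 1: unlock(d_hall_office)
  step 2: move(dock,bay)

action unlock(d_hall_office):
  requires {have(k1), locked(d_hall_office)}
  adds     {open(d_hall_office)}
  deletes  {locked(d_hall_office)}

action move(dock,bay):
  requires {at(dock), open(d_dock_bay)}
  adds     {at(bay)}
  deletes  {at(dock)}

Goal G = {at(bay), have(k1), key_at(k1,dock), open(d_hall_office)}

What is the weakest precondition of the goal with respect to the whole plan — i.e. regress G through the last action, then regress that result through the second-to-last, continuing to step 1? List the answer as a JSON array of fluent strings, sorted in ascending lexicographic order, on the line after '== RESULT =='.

Regress step by step:
  through step 2 (move(dock,bay)): drop {at(bay)}, keep {have(k1), key_at(k1,dock), open(d_hall_office)}, require {at(dock), open(d_dock_bay)}
    → {at(dock), have(k1), key_at(k1,dock), open(d_dock_bay), open(d_hall_office)}
  through step 1 (unlock(d_hall_office)): drop {open(d_hall_office)}, keep {at(dock), have(k1), key_at(k1,dock), open(d_dock_bay)}, require {have(k1), locked(d_hall_office)}
    → {at(dock), have(k1), key_at(k1,dock), locked(d_hall_office), open(d_dock_bay)}

== RESULT ==
["at(dock)", "have(k1)", "key_at(k1,dock)", "locked(d_hall_office)", "open(d_dock_bay)"]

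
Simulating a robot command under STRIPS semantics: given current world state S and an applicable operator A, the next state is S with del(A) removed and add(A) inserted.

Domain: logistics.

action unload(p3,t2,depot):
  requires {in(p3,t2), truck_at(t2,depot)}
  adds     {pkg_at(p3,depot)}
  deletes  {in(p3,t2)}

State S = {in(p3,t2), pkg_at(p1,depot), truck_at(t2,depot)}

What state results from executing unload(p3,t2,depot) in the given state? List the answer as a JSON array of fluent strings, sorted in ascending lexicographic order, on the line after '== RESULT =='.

Progress:
  pre ⊆ S: {in(p3,t2), truck_at(t2,depot)} ⊆ S  — applicable
  S \ del = {pkg_at(p1,depot), truck_at(t2,depot)}
  ∪ add   = {pkg_at(p1,depot), pkg_at(p3,depot), truck_at(t2,depot)}

== RESULT ==
["pkg_at(p1,depot)", "pkg_at(p3,depot)", "truck_at(t2,depot)"]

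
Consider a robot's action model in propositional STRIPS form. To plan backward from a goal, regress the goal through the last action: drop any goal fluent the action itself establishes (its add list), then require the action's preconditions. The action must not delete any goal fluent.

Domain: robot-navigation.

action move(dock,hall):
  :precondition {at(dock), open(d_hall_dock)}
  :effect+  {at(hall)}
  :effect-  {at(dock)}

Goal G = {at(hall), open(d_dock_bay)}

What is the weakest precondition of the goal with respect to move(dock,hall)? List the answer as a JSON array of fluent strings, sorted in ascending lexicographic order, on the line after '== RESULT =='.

Regress:
  G ∩ del = {}  (empty — regression defined)
  G \ add = {at(hall), open(d_dock_bay)} \ {at(hall)} = {open(d_dock_bay)}
  ∪ pre   = {open(d_dock_bay)} ∪ {at(dock), open(d_hall_dock)}
          = {at(dock), open(d_dock_bay), open(d_hall_dock)}

== RESULT ==
["at(dock)", "open(d_dock_bay)", "open(d_hall_dock)"]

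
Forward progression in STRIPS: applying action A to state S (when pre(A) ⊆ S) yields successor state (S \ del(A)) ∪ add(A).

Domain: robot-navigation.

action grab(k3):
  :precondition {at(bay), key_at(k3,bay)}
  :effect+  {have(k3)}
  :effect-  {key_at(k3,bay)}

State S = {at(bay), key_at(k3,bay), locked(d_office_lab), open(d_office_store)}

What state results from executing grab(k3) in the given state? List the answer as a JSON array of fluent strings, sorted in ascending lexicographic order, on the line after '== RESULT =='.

Progress:
  pre ⊆ S: {at(bay), key_at(k3,bay)} ⊆ S  — applicable
  S \ del = {at(bay), locked(d_office_lab), open(d_office_store)}
  ∪ add   = {at(bay), have(k3), locked(d_office_lab), open(d_office_store)}

== RESULT ==
["at(bay)", "have(k3)", "locked(d_office_lab)", "open(d_office_store)"]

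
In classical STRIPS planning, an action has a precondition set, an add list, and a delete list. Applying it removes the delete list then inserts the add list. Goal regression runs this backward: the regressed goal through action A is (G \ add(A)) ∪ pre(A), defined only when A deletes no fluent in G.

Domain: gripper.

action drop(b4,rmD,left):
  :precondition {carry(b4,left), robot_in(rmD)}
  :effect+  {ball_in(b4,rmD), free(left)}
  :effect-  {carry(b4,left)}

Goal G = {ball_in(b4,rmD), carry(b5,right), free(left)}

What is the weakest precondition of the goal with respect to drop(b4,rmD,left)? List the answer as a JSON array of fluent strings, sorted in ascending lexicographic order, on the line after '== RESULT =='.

Regress:
  G ∩ del = {}  (empty — regression defined)
  G \ add = {ball_in(b4,rmD), carry(b5,right), free(left)} \ {ball_in(b4,rmD), free(left)} = {carry(b5,right)}
  ∪ pre   = {carry(b5,right)} ∪ {carry(b4,left), robot_in(rmD)}
          = {carry(b4,left), carry(b5,right), robot_in(rmD)}

== RESULT ==
["carry(b4,left)", "carry(b5,right)", "robot_in(rmD)"]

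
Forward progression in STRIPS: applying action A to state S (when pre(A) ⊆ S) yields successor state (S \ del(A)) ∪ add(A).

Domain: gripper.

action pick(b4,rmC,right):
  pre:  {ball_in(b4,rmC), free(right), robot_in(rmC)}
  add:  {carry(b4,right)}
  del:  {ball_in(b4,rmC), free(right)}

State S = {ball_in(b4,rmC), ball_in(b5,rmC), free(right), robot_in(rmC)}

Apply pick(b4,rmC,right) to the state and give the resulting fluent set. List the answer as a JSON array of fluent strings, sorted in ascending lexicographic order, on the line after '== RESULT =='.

Progress:
  pre ⊆ S: {ball_in(b4,rmC), free(right), robot_in(rmC)} ⊆ S  — applicable
  S \ del = {ball_in(b5,rmC), robot_in(rmC)}
  ∪ add   = {ball_in(b5,rmC), carry(b4,right), robot_in(rmC)}

== RESULT ==
["ball_in(b5,rmC)", "carry(b4,right)", "robot_in(rmC)"]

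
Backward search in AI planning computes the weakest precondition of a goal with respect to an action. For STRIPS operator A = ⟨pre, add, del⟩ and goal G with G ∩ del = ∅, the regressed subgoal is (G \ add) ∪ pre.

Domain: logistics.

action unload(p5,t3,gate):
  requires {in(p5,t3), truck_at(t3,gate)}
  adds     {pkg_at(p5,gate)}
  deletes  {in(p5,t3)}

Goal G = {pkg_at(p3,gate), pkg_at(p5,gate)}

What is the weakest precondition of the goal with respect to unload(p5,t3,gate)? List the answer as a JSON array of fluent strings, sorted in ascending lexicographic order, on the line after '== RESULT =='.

Regress:
  G ∩ del = {}  (empty — regression defined)
  G \ add = {pkg_at(p3,gate), pkg_at(p5,gate)} \ {pkg_at(p5,gate)} = {pkg_at(p3,gate)}
  ∪ pre   = {pkg_at(p3,gate)} ∪ {in(p5,t3), truck_at(t3,gate)}
          = {in(p5,t3), pkg_at(p3,gate), truck_at(t3,gate)}

== RESULT ==
["in(p5,t3)", "pkg_at(p3,gate)", "truck_at(t3,gate)"]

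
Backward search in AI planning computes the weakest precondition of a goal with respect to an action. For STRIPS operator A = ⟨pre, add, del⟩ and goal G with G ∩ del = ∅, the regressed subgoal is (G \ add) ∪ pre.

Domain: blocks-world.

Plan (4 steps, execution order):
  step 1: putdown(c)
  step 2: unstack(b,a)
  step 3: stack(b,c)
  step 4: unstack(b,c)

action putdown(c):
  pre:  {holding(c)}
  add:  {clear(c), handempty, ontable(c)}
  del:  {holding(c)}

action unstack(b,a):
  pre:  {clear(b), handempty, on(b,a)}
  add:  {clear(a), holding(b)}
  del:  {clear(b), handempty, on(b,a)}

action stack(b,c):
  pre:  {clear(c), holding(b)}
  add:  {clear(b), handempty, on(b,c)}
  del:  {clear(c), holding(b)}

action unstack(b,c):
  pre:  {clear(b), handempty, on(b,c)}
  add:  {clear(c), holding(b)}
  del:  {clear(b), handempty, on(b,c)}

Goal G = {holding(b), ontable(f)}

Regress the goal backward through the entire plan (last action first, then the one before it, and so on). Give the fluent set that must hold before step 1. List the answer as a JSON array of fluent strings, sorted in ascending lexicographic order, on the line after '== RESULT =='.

Regress step by step:
  through step 4 (unstack(b,c)): drop {holding(b)}, keep {ontable(f)}, require {clear(b), handempty, on(b,c)}
    → {clear(b), handempty, on(b,c), ontable(f)}
  through step 3 (stack(b,c)): drop {clear(b), handempty, on(b,c)}, keep {ontable(f)}, require {clear(c), holding(b)}
    → {clear(c), holding(b), ontable(f)}
  through step 2 (unstack(b,a)): drop {holding(b)}, keep {clear(c), ontable(f)}, require {clear(b), handempty, on(b,a)}
    → {clear(b), clear(c), handempty, on(b,a), ontable(f)}
  through step 1 (putdown(c)): drop {clear(c), handempty}, keep {clear(b), on(b,a), ontable(f)}, require {holding(c)}
    → {clear(b), holding(c), on(b,a), ontable(f)}

== RESULT ==
["clear(b)", "holding(c)", "on(b,a)", "ontable(f)"]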